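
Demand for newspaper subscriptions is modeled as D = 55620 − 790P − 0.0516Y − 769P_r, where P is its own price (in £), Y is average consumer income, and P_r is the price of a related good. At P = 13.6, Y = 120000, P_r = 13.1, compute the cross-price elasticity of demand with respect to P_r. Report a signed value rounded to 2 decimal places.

-0.35

At the given values, D = 55620 − 790(13.6) − 0.0516(120000) − 769(13.1) = 28610.1.
∂D/∂P_r = -769.
E = (-769) × (13.1/28610.1) = -0.3521…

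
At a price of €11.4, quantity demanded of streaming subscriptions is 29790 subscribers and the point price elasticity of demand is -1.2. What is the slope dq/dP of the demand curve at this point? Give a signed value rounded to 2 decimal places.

Ed = (dq/dP)·(P/q) ⇒ dq/dP = Ed·q/P = (-1.2)·29790/11.4 = -3135.7894…

-3135.79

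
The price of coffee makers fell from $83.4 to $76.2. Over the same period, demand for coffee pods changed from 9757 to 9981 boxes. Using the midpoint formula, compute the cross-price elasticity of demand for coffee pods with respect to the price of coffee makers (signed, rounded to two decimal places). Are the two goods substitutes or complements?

%ΔQ_{coffee pods} = (9981 − 9757)/avg = 224/9869 = 0.022697…
%ΔP_{coffee makers} = (76.2 − 83.4)/avg = -7.2/79.8 = -0.090225…
E_cross = (224/9869) / (-7.2/79.8) = -0.2515…
E_cross < 0 ⇒ the goods are complements.

-0.25; complements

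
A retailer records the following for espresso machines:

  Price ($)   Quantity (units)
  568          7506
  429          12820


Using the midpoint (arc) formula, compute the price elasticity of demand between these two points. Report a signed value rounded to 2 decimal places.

%ΔQ = (12820 − 7506) / [(7506 + 12820)/2] = 5314/10163 = 0.522877…
%ΔP = (429 − 568) / [(568 + 429)/2] = -139/498.5 = -0.278836…
Arc Ed = %ΔQ / %ΔP = (5314/10163) / (-139/498.5) = -1.8752…

-1.88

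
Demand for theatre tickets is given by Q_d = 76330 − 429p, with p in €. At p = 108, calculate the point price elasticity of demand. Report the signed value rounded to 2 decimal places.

dQ_d/dp = −429. At p = 108, Q_d = 76330 − 429(108) = 29998.
Ed = (dQ_d/dp)·(p/Q_d) = −429 × (108/29998) = -1.5445…

-1.54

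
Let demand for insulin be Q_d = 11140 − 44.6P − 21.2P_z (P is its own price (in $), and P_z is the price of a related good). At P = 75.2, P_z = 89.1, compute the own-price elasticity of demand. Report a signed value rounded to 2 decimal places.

At the given values, Q_d = 11140 − 44.6(75.2) − 21.2(89.1) = 5897.16.
∂Q_d/∂P = −44.6.
E = (-44.6) × (75.2/5897.16) = -0.5687…

-0.57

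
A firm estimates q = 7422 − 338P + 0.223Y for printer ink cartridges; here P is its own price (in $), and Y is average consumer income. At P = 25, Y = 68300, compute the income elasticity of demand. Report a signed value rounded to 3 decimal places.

At the given values, q = 7422 − 338(25) + 0.223(68300) = 14202.9.
∂q/∂Y = 0.223.
E = (0.223) × (68300/14202.9) = 1.07237…

1.072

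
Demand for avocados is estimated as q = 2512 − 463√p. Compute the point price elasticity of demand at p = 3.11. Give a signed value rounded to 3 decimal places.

-0.241

dq/dp = −463/(2√p) = -131.272. At p = 3.11, q = 1695.49.
Ed = (dq/dp)·(p/q) = (-131.272) × (3.11/1695.49) = -0.24078…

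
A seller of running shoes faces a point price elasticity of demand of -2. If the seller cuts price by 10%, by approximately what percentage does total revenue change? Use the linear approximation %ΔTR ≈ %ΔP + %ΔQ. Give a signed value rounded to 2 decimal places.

+10.00%

%ΔQ ≈ Ed × %ΔP = (-2) × (-10%) = +20.0000%
%ΔTR ≈ %ΔP + %ΔQ = (-10%) + (+20.0000%) = +10.0000%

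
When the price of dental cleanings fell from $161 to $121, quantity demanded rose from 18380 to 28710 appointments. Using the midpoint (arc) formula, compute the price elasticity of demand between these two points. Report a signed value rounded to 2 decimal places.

%ΔQ = (28710 − 18380) / [(18380 + 28710)/2] = 10330/23545 = 0.438734…
%ΔP = (121 − 161) / [(161 + 121)/2] = -40/141 = -0.283687…
Arc Ed = %ΔQ / %ΔP = (10330/23545) / (-40/141) = -1.5465…

-1.55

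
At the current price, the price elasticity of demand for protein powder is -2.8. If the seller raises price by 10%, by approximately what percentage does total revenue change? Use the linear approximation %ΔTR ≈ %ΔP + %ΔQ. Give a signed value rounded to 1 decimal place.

-18.0%

%ΔQ ≈ Ed × %ΔP = (-2.8) × (+10%) = -28.0000%
%ΔTR ≈ %ΔP + %ΔQ = (+10%) + (-28.0000%) = -18.0000%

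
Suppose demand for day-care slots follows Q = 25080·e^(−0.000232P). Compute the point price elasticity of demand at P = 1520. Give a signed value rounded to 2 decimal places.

dQ/dP = −0.000232·Q = -4.08946. At P = 1520, Q = 17627.
Ed = (dQ/dP)·(P/Q) = (-4.08946) × (1520/17627) = -0.3526…

-0.35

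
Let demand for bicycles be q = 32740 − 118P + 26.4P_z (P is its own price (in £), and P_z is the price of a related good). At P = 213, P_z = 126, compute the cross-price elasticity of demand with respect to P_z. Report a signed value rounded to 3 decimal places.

At the given values, q = 32740 − 118(213) + 26.4(126) = 10932.4.
∂q/∂P_z = 26.4.
E = (26.4) × (126/10932.4) = 0.30426…

0.304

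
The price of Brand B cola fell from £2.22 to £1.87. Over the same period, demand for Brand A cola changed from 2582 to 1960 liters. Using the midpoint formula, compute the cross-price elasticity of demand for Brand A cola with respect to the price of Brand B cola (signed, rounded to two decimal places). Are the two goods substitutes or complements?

%ΔQ_{Brand A cola} = (1960 − 2582)/avg = -622/2271 = -0.273888…
%ΔP_{Brand B cola} = (1.87 − 2.22)/avg = -0.35/2.045 = -0.171149…
E_cross = (-622/2271) / (-0.35/2.045) = 1.6002…
E_cross > 0 ⇒ the goods are substitutes.

1.60; substitutes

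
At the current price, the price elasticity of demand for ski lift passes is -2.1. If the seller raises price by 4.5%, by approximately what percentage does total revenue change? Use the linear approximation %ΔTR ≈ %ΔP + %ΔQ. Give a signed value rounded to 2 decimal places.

-4.95%

%ΔQ ≈ Ed × %ΔP = (-2.1) × (+4.5%) = -9.4500%
%ΔTR ≈ %ΔP + %ΔQ = (+4.5%) + (-9.4500%) = -4.9500%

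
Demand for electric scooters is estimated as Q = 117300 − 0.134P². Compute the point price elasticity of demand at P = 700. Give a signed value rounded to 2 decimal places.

-2.54

dQ/dP = −2·0.134·P = -187.6. At P = 700, Q = 51640.
Ed = (dQ/dP)·(P/Q) = (-187.6) × (700/51640) = -2.5429…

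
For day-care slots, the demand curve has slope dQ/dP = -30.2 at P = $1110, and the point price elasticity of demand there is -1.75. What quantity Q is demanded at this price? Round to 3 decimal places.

Ed = (dQ/dP)·(P/Q) ⇒ Q = (dQ/dP)·P/Ed = (-30.2)·1110/(-1.75) = 19155.42857…

19155.429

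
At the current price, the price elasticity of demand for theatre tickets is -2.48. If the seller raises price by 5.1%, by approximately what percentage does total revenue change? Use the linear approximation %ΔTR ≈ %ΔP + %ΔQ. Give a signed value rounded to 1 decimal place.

-7.5%

%ΔQ ≈ Ed × %ΔP = (-2.48) × (+5.1%) = -12.6480%
%ΔTR ≈ %ΔP + %ΔQ = (+5.1%) + (-12.6480%) = -7.5480%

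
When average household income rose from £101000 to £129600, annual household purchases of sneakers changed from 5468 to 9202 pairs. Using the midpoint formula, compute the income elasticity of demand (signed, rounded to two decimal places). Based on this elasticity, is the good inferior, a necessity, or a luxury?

%ΔQ = (9202 − 5468)/[( 5468 + 9202)/2] = 3734/7335 = 0.509066…
%ΔIncome = (129600 − 101000)/[( 101000 + 129600)/2] = 28600/115300 = 0.248048…
E_income = (3734/7335) / (28600/115300) = 2.0522…
E_income > 1 ⇒ normal good, luxury.

2.05; luxury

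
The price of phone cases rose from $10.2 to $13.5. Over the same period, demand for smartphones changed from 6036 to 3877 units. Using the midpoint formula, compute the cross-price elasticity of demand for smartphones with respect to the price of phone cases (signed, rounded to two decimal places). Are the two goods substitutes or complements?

-1.56; complements

%ΔQ_{smartphones} = (3877 − 6036)/avg = -2159/4956.5 = -0.435589…
%ΔP_{phone cases} = (13.5 − 10.2)/avg = 3.3/11.85 = 0.278481…
E_cross = (-2159/4956.5) / (3.3/11.85) = -1.5641…
E_cross < 0 ⇒ the goods are complements.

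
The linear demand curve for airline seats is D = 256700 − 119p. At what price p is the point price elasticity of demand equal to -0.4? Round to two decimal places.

Ed = −119p/(256700 − 119p). Set this equal to -0.4:
119p = 0.4·(256700 − 119p) ⇒ 119p(1 + 0.4) = 0.4·256700
p = 0.4·256700 / (119·1.4) = 616.3265…

616.33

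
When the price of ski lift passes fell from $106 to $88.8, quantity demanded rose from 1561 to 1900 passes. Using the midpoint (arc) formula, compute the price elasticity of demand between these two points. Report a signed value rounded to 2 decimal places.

%ΔQ = (1900 − 1561) / [(1561 + 1900)/2] = 339/1730.5 = 0.195897…
%ΔP = (88.8 − 106) / [(106 + 88.8)/2] = -17.2/97.4 = -0.176591…
Arc Ed = %ΔQ / %ΔP = (339/1730.5) / (-17.2/97.4) = -1.1093…

-1.11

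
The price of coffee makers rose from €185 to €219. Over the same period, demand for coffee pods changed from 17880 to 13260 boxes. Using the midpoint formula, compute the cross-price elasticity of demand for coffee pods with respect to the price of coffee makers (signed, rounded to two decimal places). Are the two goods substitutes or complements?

-1.76; complements

%ΔQ_{coffee pods} = (13260 − 17880)/avg = -4620/15570 = -0.296724…
%ΔP_{coffee makers} = (219 − 185)/avg = 34/202 = 0.168316…
E_cross = (-4620/15570) / (34/202) = -1.7628…
E_cross < 0 ⇒ the goods are complements.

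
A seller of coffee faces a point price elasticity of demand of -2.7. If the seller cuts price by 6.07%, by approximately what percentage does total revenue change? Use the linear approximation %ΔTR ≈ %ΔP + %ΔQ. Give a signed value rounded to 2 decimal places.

%ΔQ ≈ Ed × %ΔP = (-2.7) × (-6.07%) = +16.3890%
%ΔTR ≈ %ΔP + %ΔQ = (-6.07%) + (+16.3890%) = +10.3190%

+10.32%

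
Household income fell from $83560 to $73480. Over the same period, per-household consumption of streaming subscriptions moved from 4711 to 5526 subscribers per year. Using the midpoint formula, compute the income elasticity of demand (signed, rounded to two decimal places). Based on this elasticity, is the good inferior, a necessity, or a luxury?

-1.24; inferior

%ΔQ = (5526 − 4711)/[( 4711 + 5526)/2] = 815/5118.5 = 0.159226…
%ΔIncome = (73480 − 83560)/[( 83560 + 73480)/2] = -10080/78520 = -0.128374…
E_income = (815/5118.5) / (-10080/78520) = -1.2403…
E_income < 0 ⇒ inferior good.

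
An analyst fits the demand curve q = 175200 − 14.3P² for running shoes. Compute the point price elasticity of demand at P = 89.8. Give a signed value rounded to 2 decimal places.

dq/dP = −2·14.3·P = -2568.28. At P = 89.8, q = 59884.228.
Ed = (dq/dP)·(P/q) = (-2568.28) × (89.8/59884.228) = -3.8512…

-3.85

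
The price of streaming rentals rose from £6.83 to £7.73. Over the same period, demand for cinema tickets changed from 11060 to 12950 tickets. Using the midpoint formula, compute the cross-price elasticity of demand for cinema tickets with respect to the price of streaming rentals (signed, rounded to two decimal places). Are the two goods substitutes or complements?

%ΔQ_{cinema tickets} = (12950 − 11060)/avg = 1890/12005 = 0.157434…
%ΔP_{streaming rentals} = (7.73 − 6.83)/avg = 0.9/7.28 = 0.123626…
E_cross = (1890/12005) / (0.9/7.28) = 1.2734…
E_cross > 0 ⇒ the goods are substitutes.

1.27; substitutes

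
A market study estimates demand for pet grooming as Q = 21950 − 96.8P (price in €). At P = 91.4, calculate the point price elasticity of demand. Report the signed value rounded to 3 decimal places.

-0.675

dQ/dP = −96.8. At P = 91.4, Q = 21950 − 96.8(91.4) = 13102.48.
Ed = (dQ/dP)·(P/Q) = −96.8 × (91.4/13102.48) = -0.67525…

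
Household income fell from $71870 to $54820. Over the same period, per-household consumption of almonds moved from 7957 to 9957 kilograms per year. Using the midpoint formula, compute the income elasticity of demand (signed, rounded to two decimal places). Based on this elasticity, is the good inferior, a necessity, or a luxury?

%ΔQ = (9957 − 7957)/[( 7957 + 9957)/2] = 2000/8957 = 0.223289…
%ΔIncome = (54820 − 71870)/[( 71870 + 54820)/2] = -17050/63345 = -0.269160…
E_income = (2000/8957) / (-17050/63345) = -0.8295…
E_income < 0 ⇒ inferior good.

-0.83; inferior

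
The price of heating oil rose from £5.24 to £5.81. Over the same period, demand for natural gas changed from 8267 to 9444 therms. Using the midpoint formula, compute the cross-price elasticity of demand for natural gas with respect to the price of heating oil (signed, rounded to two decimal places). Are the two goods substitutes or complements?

1.29; substitutes

%ΔQ_{natural gas} = (9444 − 8267)/avg = 1177/8855.5 = 0.132911…
%ΔP_{heating oil} = (5.81 − 5.24)/avg = 0.57/5.525 = 0.103167…
E_cross = (1177/8855.5) / (0.57/5.525) = 1.2883…
E_cross > 0 ⇒ the goods are substitutes.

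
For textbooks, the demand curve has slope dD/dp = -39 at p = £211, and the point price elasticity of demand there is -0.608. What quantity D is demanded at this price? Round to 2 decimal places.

Ed = (dD/dp)·(p/D) ⇒ D = (dD/dp)·p/Ed = (-39)·211/(-0.608) = 13534.5394…

13534.54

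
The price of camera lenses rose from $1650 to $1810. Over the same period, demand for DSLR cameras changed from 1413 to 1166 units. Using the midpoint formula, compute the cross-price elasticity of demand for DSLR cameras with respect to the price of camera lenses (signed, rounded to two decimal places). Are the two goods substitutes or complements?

-2.07; complements

%ΔQ_{DSLR cameras} = (1166 − 1413)/avg = -247/1289.5 = -0.191547…
%ΔP_{camera lenses} = (1810 − 1650)/avg = 160/1730 = 0.092485…
E_cross = (-247/1289.5) / (160/1730) = -2.0711…
E_cross < 0 ⇒ the goods are complements.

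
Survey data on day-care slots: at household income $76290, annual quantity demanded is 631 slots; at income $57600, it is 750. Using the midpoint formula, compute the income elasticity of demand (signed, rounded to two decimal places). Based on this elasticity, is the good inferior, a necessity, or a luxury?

%ΔQ = (750 − 631)/[( 631 + 750)/2] = 119/690.5 = 0.172338…
%ΔIncome = (57600 − 76290)/[( 76290 + 57600)/2] = -18690/66945 = -0.279184…
E_income = (119/690.5) / (-18690/66945) = -0.6172…
E_income < 0 ⇒ inferior good.

-0.62; inferior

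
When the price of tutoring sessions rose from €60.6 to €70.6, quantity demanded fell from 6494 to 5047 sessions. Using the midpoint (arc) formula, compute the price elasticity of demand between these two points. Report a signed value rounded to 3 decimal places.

-1.645

%ΔQ = (5047 − 6494) / [(6494 + 5047)/2] = -1447/5770.5 = -0.250758…
%ΔP = (70.6 − 60.6) / [(60.6 + 70.6)/2] = 10/65.6 = 0.152439…
Arc Ed = %ΔQ / %ΔP = (-1447/5770.5) / (10/65.6) = -1.64497…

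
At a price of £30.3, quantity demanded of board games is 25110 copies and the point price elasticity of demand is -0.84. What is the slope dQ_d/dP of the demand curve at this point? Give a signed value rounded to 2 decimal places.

-696.12

Ed = (dQ_d/dP)·(P/Q_d) ⇒ dQ_d/dP = Ed·Q_d/P = (-0.84)·25110/30.3 = -696.1188…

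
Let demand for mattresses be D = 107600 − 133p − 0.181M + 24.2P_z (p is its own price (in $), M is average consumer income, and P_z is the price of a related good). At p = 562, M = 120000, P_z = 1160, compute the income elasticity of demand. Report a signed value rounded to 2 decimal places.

At the given values, D = 107600 − 133(562) − 0.181(120000) + 24.2(1160) = 39206.
∂D/∂M = -0.181.
E = (-0.181) × (120000/39206) = -0.5539…

-0.55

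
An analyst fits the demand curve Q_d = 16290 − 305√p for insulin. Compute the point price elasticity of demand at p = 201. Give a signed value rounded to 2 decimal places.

dQ_d/dp = −305/(2√p) = -10.7565. At p = 201, Q_d = 11965.9.
Ed = (dQ_d/dp)·(p/Q_d) = (-10.7565) × (201/11965.9) = -0.1806…

-0.18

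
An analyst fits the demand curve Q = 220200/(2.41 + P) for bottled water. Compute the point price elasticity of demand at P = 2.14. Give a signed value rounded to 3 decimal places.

-0.470

dQ/dP = −220200/(2.41 + P)² = -10636.4. At P = 2.14, Q = 48395.6.
Ed = (dQ/dP)·(P/Q) = (-10636.4) × (2.14/48395.6) = -0.47032…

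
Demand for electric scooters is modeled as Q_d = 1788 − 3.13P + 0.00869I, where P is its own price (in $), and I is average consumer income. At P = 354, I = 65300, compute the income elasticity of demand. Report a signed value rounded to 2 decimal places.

At the given values, Q_d = 1788 − 3.13(354) + 0.00869(65300) = 1247.437.
∂Q_d/∂I = 0.00869.
E = (0.00869) × (65300/1247.437) = 0.4548…

0.45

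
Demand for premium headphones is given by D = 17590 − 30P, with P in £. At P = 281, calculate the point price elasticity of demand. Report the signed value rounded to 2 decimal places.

dD/dP = −30. At P = 281, D = 17590 − 30(281) = 9160.
Ed = (dD/dP)·(P/D) = −30 × (281/9160) = -0.9203…

-0.92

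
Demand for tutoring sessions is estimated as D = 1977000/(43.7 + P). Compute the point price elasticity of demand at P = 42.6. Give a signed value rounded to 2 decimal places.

dD/dP = −1977000/(43.7 + P)² = -265.451. At P = 42.6, D = 22908.5.
Ed = (dD/dP)·(P/D) = (-265.451) × (42.6/22908.5) = -0.4936…

-0.49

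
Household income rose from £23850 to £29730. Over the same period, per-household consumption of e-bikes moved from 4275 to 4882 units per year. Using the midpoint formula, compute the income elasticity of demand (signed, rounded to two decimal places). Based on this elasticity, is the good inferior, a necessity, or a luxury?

0.60; necessity

%ΔQ = (4882 − 4275)/[( 4275 + 4882)/2] = 607/4578.5 = 0.132576…
%ΔIncome = (29730 − 23850)/[( 23850 + 29730)/2] = 5880/26790 = 0.219484…
E_income = (607/4578.5) / (5880/26790) = 0.6040…
0 < E_income < 1 ⇒ normal good, necessity.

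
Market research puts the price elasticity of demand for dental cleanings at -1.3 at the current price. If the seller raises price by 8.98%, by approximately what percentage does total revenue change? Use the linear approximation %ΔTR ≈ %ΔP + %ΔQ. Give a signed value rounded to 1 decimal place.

%ΔQ ≈ Ed × %ΔP = (-1.3) × (+8.98%) = -11.6740%
%ΔTR ≈ %ΔP + %ΔQ = (+8.98%) + (-11.6740%) = -2.6940%

-2.7%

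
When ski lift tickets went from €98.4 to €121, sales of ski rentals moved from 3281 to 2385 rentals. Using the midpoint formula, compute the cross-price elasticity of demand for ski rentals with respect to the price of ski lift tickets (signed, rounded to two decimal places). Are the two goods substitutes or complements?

-1.54; complements

%ΔQ_{ski rentals} = (2385 − 3281)/avg = -896/2833 = -0.316272…
%ΔP_{ski lift tickets} = (121 − 98.4)/avg = 22.6/109.7 = 0.206016…
E_cross = (-896/2833) / (22.6/109.7) = -1.5351…
E_cross < 0 ⇒ the goods are complements.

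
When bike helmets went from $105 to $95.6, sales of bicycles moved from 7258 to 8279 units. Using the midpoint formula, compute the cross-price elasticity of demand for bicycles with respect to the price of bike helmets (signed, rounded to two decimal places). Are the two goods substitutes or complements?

-1.40; complements

%ΔQ_{bicycles} = (8279 − 7258)/avg = 1021/7768.5 = 0.131428…
%ΔP_{bike helmets} = (95.6 − 105)/avg = -9.4/100.3 = -0.093718…
E_cross = (1021/7768.5) / (-9.4/100.3) = -1.4023…
E_cross < 0 ⇒ the goods are complements.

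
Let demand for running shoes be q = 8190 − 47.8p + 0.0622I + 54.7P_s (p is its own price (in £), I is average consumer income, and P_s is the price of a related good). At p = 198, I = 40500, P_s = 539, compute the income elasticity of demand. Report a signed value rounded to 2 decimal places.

0.08

At the given values, q = 8190 − 47.8(198) + 0.0622(40500) + 54.7(539) = 30728.
∂q/∂I = 0.0622.
E = (0.0622) × (40500/30728) = 0.0819…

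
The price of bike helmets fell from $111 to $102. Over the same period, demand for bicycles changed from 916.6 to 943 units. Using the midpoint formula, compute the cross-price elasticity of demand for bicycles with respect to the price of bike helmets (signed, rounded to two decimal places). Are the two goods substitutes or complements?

%ΔQ_{bicycles} = (943 − 916.6)/avg = 26.4/929.8 = 0.028393…
%ΔP_{bike helmets} = (102 − 111)/avg = -9/106.5 = -0.084507…
E_cross = (26.4/929.8) / (-9/106.5) = -0.3359…
E_cross < 0 ⇒ the goods are complements.

-0.34; complements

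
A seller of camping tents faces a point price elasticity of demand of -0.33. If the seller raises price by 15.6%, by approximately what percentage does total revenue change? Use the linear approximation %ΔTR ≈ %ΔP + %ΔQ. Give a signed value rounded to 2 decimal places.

+10.45%

%ΔQ ≈ Ed × %ΔP = (-0.33) × (+15.6%) = -5.1480%
%ΔTR ≈ %ΔP + %ΔQ = (+15.6%) + (-5.1480%) = +10.4520%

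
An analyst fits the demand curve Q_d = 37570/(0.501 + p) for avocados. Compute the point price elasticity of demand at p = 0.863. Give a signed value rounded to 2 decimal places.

-0.63

dQ_d/dp = −37570/(0.501 + p)² = -20193.5. At p = 0.863, Q_d = 27544.
Ed = (dQ_d/dp)·(p/Q_d) = (-20193.5) × (0.863/27544) = -0.6326…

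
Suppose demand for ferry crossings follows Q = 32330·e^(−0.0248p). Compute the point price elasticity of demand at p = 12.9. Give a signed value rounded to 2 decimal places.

dQ/dp = −0.0248·Q = -582.261. At p = 12.9, Q = 23478.3.
Ed = (dQ/dp)·(p/Q) = (-582.261) × (12.9/23478.3) = -0.3199…

-0.32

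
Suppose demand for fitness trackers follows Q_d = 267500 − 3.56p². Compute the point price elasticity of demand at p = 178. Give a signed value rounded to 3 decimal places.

-1.458

dQ_d/dp = −2·3.56·p = -1267.36. At p = 178, Q_d = 154704.96.
Ed = (dQ_d/dp)·(p/Q_d) = (-1267.36) × (178/154704.96) = -1.45819…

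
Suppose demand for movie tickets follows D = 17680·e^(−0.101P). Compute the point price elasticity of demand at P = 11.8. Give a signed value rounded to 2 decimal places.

-1.19

dD/dP = −0.101·D = -542.265. At P = 11.8, D = 5368.96.
Ed = (dD/dP)·(P/D) = (-542.265) × (11.8/5368.96) = -1.1918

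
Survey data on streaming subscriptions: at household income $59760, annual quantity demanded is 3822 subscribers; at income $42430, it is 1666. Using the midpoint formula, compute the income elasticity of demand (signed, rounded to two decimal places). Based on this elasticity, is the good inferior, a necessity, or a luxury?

2.32; luxury

%ΔQ = (1666 − 3822)/[( 3822 + 1666)/2] = -2156/2744 = -0.785714…
%ΔIncome = (42430 − 59760)/[( 59760 + 42430)/2] = -17330/51095 = -0.339172…
E_income = (-2156/2744) / (-17330/51095) = 2.3165…
E_income > 1 ⇒ normal good, luxury.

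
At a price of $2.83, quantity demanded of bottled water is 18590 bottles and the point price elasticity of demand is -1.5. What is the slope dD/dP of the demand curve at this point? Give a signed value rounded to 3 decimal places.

-9853.357

Ed = (dD/dP)·(P/D) ⇒ dD/dP = Ed·D/P = (-1.5)·18590/2.83 = -9853.35689…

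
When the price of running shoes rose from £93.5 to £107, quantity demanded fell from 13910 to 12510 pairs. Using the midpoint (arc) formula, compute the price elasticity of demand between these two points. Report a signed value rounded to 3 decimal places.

-0.787

%ΔQ = (12510 − 13910) / [(13910 + 12510)/2] = -1400/13210 = -0.105980…
%ΔP = (107 − 93.5) / [(93.5 + 107)/2] = 13.5/100.25 = 0.134663…
Arc Ed = %ΔQ / %ΔP = (-1400/13210) / (13.5/100.25) = -0.78700…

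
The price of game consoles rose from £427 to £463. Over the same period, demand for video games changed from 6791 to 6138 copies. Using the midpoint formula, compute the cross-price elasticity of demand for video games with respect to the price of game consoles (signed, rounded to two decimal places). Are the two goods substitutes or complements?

-1.25; complements

%ΔQ_{video games} = (6138 − 6791)/avg = -653/6464.5 = -0.101013…
%ΔP_{game consoles} = (463 − 427)/avg = 36/445 = 0.080898…
E_cross = (-653/6464.5) / (36/445) = -1.2486…
E_cross < 0 ⇒ the goods are complements.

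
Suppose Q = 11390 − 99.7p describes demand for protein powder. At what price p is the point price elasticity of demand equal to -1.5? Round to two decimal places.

Ed = −99.7p/(11390 − 99.7p). Set this equal to -1.5:
99.7p = 1.5·(11390 − 99.7p) ⇒ 99.7p(1 + 1.5) = 1.5·11390
p = 1.5·11390 / (99.7·2.5) = 68.5456…

68.55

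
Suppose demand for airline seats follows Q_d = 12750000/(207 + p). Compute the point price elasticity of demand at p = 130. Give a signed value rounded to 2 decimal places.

dQ_d/dp = −12750000/(207 + p)² = -112.267. At p = 130, Q_d = 37833.8.
Ed = (dQ_d/dp)·(p/Q_d) = (-112.267) × (130/37833.8) = -0.3857…

-0.39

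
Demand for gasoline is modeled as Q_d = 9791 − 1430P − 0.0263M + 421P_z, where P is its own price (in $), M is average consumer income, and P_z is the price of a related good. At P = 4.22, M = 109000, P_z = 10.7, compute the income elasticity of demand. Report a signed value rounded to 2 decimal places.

At the given values, Q_d = 9791 − 1430(4.22) − 0.0263(109000) + 421(10.7) = 5394.4.
∂Q_d/∂M = -0.0263.
E = (-0.0263) × (109000/5394.4) = -0.5314…

-0.53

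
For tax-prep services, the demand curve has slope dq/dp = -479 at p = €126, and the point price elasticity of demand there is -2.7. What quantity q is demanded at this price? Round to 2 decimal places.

22353.33

Ed = (dq/dp)·(p/q) ⇒ q = (dq/dp)·p/Ed = (-479)·126/(-2.7) = 22353.3333…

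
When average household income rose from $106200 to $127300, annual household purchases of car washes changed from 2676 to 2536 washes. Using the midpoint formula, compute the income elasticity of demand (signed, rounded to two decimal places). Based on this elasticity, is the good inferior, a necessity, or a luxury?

%ΔQ = (2536 − 2676)/[( 2676 + 2536)/2] = -140/2606 = -0.053722…
%ΔIncome = (127300 − 106200)/[( 106200 + 127300)/2] = 21100/116750 = 0.180728…
E_income = (-140/2606) / (21100/116750) = -0.2972…
E_income < 0 ⇒ inferior good.

-0.30; inferior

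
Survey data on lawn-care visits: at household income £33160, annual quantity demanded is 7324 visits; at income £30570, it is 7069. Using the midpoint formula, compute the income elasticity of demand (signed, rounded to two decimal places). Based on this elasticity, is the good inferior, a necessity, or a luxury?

0.44; necessity

%ΔQ = (7069 − 7324)/[( 7324 + 7069)/2] = -255/7196.5 = -0.035433…
%ΔIncome = (30570 − 33160)/[( 33160 + 30570)/2] = -2590/31865 = -0.081280…
E_income = (-255/7196.5) / (-2590/31865) = 0.4359…
0 < E_income < 1 ⇒ normal good, necessity.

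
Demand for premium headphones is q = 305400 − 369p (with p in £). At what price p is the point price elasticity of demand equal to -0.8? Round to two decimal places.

367.84

Ed = −369p/(305400 − 369p). Set this equal to -0.8:
369p = 0.8·(305400 − 369p) ⇒ 369p(1 + 0.8) = 0.8·305400
p = 0.8·305400 / (369·1.8) = 367.8410…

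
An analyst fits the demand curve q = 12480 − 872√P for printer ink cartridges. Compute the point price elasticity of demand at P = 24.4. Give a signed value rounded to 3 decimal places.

-0.264

dq/dP = −872/(2√P) = -88.2656. At P = 24.4, q = 8172.64.
Ed = (dq/dP)·(P/q) = (-88.2656) × (24.4/8172.64) = -0.26352…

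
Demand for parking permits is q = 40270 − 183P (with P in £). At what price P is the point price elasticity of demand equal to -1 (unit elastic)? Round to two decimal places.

110.03

Ed = −183P/(40270 − 183P). Set this equal to -1:
183P = 1·(40270 − 183P) ⇒ 183P(1 + 1) = 1·40270
P = 1·40270 / (183·2) = 110.0273…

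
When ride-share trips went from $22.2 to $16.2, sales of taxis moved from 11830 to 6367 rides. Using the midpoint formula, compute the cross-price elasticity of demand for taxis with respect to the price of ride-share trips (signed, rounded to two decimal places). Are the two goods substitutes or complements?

%ΔQ_{taxis} = (6367 − 11830)/avg = -5463/9098.5 = -0.600428…
%ΔP_{ride-share trips} = (16.2 − 22.2)/avg = -6/19.2 = -0.3125
E_cross = (-5463/9098.5) / (-6/19.2) = 1.9213…
E_cross > 0 ⇒ the goods are substitutes.

1.92; substitutes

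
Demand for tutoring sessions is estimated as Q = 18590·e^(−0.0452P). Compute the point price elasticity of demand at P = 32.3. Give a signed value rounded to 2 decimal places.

-1.46

dQ/dP = −0.0452·Q = -195.149. At P = 32.3, Q = 4317.45.
Ed = (dQ/dP)·(P/Q) = (-195.149) × (32.3/4317.45) = -1.4599…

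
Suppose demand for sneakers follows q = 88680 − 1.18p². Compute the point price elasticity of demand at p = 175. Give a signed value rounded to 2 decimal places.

dq/dp = −2·1.18·p = -413. At p = 175, q = 52542.5.
Ed = (dq/dp)·(p/q) = (-413) × (175/52542.5) = -1.3755…

-1.38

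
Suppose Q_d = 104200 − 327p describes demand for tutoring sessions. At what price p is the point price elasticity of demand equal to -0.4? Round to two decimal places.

Ed = −327p/(104200 − 327p). Set this equal to -0.4:
327p = 0.4·(104200 − 327p) ⇒ 327p(1 + 0.4) = 0.4·104200
p = 0.4·104200 / (327·1.4) = 91.0441…

91.04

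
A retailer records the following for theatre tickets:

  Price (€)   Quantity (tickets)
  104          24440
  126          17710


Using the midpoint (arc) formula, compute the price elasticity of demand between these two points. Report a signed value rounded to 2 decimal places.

%ΔQ = (17710 − 24440) / [(24440 + 17710)/2] = -6730/21075 = -0.319335…
%ΔP = (126 − 104) / [(104 + 126)/2] = 22/115 = 0.191304…
Arc Ed = %ΔQ / %ΔP = (-6730/21075) / (22/115) = -1.6692…

-1.67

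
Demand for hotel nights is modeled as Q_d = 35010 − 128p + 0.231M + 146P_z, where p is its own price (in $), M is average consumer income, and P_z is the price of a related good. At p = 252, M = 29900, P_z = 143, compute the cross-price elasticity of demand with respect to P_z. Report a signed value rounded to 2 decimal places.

0.68

At the given values, Q_d = 35010 − 128(252) + 0.231(29900) + 146(143) = 30538.9.
∂Q_d/∂P_z = 146.
E = (146) × (143/30538.9) = 0.6836…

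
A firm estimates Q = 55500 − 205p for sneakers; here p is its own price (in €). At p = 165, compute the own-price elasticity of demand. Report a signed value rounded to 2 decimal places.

At the given values, Q = 55500 − 205(165) = 21675.
∂Q/∂p = −205.
E = (-205) × (165/21675) = -1.5605…

-1.56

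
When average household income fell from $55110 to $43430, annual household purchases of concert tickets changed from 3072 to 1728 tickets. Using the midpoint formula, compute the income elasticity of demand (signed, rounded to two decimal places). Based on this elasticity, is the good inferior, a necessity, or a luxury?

2.36; luxury

%ΔQ = (1728 − 3072)/[( 3072 + 1728)/2] = -1344/2400 = -0.56
%ΔIncome = (43430 − 55110)/[( 55110 + 43430)/2] = -11680/49270 = -0.237061…
E_income = (-1344/2400) / (-11680/49270) = 2.3622…
E_income > 1 ⇒ normal good, luxury.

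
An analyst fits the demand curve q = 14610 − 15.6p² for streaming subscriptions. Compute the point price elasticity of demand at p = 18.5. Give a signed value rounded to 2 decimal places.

-1.15

dq/dp = −2·15.6·p = -577.2. At p = 18.5, q = 9270.9.
Ed = (dq/dp)·(p/q) = (-577.2) × (18.5/9270.9) = -1.1517…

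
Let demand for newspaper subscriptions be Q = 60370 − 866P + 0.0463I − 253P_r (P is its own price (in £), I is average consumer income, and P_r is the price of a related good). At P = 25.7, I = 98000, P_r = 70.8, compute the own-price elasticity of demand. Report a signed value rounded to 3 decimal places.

At the given values, Q = 60370 − 866(25.7) + 0.0463(98000) − 253(70.8) = 24738.8.
∂Q/∂P = −866.
E = (-866) × (25.7/24738.8) = -0.89964…

-0.900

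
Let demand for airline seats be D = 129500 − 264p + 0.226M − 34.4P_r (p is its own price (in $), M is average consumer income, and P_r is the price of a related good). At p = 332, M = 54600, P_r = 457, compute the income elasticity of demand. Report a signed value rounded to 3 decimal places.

At the given values, D = 129500 − 264(332) + 0.226(54600) − 34.4(457) = 38470.8.
∂D/∂M = 0.226.
E = (0.226) × (54600/38470.8) = 0.32075…

0.321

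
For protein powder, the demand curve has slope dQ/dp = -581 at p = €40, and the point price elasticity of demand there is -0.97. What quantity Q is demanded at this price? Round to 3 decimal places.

Ed = (dQ/dp)·(p/Q) ⇒ Q = (dQ/dp)·p/Ed = (-581)·40/(-0.97) = 23958.76288…

23958.763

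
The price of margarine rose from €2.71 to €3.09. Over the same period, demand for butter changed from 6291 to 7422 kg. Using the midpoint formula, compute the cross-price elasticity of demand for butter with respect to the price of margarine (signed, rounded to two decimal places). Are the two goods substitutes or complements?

%ΔQ_{butter} = (7422 − 6291)/avg = 1131/6856.5 = 0.164952…
%ΔP_{margarine} = (3.09 − 2.71)/avg = 0.38/2.9 = 0.131034…
E_cross = (1131/6856.5) / (0.38/2.9) = 1.2588…
E_cross > 0 ⇒ the goods are substitutes.

1.26; substitutes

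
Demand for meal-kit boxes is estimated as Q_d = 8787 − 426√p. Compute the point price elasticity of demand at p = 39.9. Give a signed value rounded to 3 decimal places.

-0.221

dQ_d/dp = −426/(2√p) = -33.7204. At p = 39.9, Q_d = 6096.11.
Ed = (dQ_d/dp)·(p/Q_d) = (-33.7204) × (39.9/6096.11) = -0.22070…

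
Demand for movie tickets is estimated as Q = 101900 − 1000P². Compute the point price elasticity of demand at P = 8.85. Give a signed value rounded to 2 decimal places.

dQ/dP = −2·1000·P = -17700. At P = 8.85, Q = 23577.5.
Ed = (dQ/dP)·(P/Q) = (-17700) × (8.85/23577.5) = -6.6438…

-6.64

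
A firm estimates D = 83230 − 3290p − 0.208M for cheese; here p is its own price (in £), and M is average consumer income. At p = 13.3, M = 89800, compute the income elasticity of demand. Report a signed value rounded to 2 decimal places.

-0.90

At the given values, D = 83230 − 3290(13.3) − 0.208(89800) = 20794.6.
∂D/∂M = -0.208.
E = (-0.208) × (89800/20794.6) = -0.8982…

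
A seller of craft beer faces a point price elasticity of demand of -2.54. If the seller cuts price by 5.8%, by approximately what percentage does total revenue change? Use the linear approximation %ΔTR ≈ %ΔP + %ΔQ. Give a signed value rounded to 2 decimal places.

%ΔQ ≈ Ed × %ΔP = (-2.54) × (-5.8%) = +14.7320%
%ΔTR ≈ %ΔP + %ΔQ = (-5.8%) + (+14.7320%) = +8.9320%

+8.93%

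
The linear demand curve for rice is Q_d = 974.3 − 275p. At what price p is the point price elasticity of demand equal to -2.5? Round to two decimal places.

2.53

Ed = −275p/(974.3 − 275p). Set this equal to -2.5:
275p = 2.5·(974.3 − 275p) ⇒ 275p(1 + 2.5) = 2.5·974.3
p = 2.5·974.3 / (275·3.5) = 2.5306…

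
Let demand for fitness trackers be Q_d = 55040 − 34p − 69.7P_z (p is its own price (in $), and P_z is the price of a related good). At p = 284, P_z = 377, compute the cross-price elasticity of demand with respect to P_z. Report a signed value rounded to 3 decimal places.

At the given values, Q_d = 55040 − 34(284) − 69.7(377) = 19107.1.
∂Q_d/∂P_z = -69.7.
E = (-69.7) × (377/19107.1) = -1.37524…

-1.375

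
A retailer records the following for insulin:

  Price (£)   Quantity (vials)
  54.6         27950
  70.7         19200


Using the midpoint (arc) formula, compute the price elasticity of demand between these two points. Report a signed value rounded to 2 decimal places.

%ΔQ = (19200 − 27950) / [(27950 + 19200)/2] = -8750/23575 = -0.371155…
%ΔP = (70.7 − 54.6) / [(54.6 + 70.7)/2] = 16.1/62.65 = 0.256983…
Arc Ed = %ΔQ / %ΔP = (-8750/23575) / (16.1/62.65) = -1.4442…

-1.44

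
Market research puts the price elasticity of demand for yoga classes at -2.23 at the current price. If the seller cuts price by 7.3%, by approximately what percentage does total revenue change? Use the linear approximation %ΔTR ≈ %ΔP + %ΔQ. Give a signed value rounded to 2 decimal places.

+8.98%

%ΔQ ≈ Ed × %ΔP = (-2.23) × (-7.3%) = +16.2790%
%ΔTR ≈ %ΔP + %ΔQ = (-7.3%) + (+16.2790%) = +8.9790%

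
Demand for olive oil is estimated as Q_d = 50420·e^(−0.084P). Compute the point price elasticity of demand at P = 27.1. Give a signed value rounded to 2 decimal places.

dQ_d/dP = −0.084·Q_d = -434.765. At P = 27.1, Q_d = 5175.77.
Ed = (dQ_d/dP)·(P/Q_d) = (-434.765) × (27.1/5175.77) = -2.2764

-2.28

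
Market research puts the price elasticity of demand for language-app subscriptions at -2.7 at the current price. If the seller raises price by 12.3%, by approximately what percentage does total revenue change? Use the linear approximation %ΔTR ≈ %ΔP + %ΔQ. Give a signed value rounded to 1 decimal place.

-20.9%

%ΔQ ≈ Ed × %ΔP = (-2.7) × (+12.3%) = -33.2100%
%ΔTR ≈ %ΔP + %ΔQ = (+12.3%) + (-33.2100%) = -20.9100%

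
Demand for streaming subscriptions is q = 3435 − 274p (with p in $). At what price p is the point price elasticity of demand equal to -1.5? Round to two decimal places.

7.52

Ed = −274p/(3435 − 274p). Set this equal to -1.5:
274p = 1.5·(3435 − 274p) ⇒ 274p(1 + 1.5) = 1.5·3435
p = 1.5·3435 / (274·2.5) = 7.5218…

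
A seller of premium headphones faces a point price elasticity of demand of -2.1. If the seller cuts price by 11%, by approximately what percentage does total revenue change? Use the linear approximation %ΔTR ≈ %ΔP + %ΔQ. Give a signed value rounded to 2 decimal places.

%ΔQ ≈ Ed × %ΔP = (-2.1) × (-11%) = +23.1000%
%ΔTR ≈ %ΔP + %ΔQ = (-11%) + (+23.1000%) = +12.1000%

+12.10%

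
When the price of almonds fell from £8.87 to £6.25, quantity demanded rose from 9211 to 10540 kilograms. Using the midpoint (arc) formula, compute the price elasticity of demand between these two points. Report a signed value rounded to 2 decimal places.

-0.39

%ΔQ = (10540 − 9211) / [(9211 + 10540)/2] = 1329/9875.5 = 0.134575…
%ΔP = (6.25 − 8.87) / [(8.87 + 6.25)/2] = -2.62/7.56 = -0.346560…
Arc Ed = %ΔQ / %ΔP = (1329/9875.5) / (-2.62/7.56) = -0.3883…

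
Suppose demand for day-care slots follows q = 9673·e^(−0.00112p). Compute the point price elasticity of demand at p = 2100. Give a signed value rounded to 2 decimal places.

dq/dp = −0.00112·q = -1.03114. At p = 2100, q = 920.663.
Ed = (dq/dp)·(p/q) = (-1.03114) × (2100/920.663) = -2.352

-2.35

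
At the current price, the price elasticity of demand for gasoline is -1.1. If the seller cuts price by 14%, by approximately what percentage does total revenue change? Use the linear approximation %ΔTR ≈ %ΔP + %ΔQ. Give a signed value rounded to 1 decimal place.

%ΔQ ≈ Ed × %ΔP = (-1.1) × (-14%) = +15.4000%
%ΔTR ≈ %ΔP + %ΔQ = (-14%) + (+15.4000%) = +1.4000%

+1.4%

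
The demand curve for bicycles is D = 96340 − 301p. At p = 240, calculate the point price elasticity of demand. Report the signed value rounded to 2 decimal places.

-3.00

dD/dp = −301. At p = 240, D = 96340 − 301(240) = 24100.
Ed = (dD/dp)·(p/D) = −301 × (240/24100) = -2.9975…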